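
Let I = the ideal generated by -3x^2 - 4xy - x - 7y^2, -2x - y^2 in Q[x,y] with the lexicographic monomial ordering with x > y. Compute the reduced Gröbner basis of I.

Buchberger's algorithm terminates because the ascending chain of leading-term ideals stabilizes.

f_1 = -3x^2 - 4xy - x - 7y^2, LT = x^2.
f_2 = -2x - y^2, LT = x.

S(f_1,f_2): lcm = x^2. S = -1/2xy^2 + 4/3xy + 1/3x + 7/3y^2.
  leading term xy^2: subtract (1/4y^2)·f_2 from -1/2xy^2 + 4/3xy + 1/3x + 7/3y^2 → 4/3xy + 1/3x + 1/4y^4 + 7/3y^2
  leading term xy: subtract (-2/3y)·f_2 from 4/3xy + 1/3x + 1/4y^4 + 7/3y^2 → 1/3x + 1/4y^4 - 2/3y^3 + 7/3y^2
  leading term x: subtract (-1/6)·f_2 from 1/3x + 1/4y^4 - 2/3y^3 + 7/3y^2 → 1/4y^4 - 2/3y^3 + 13/6y^2
  leading term y^4: no divisor's leading term divides it; move 1/4y^4 to the remainder.
  leading term y^3: no divisor's leading term divides it; move -2/3y^3 to the remainder.
  leading term y^2: no divisor's leading term divides it; move 13/6y^2 to the remainder.
  remainder 1/4y^4 - 2/3y^3 + 13/6y^2 ≠ 0; add g_3 = 1/4y^4 - 2/3y^3 + 13/6y^2 to the basis.

The other S-polynomials (S(f_1,g_3), S(f_2,g_3)) all reduce to 0 modulo the current basis, so we have a Gröbner basis.
Inter-reduce: drop elements whose leading term is divisible by another's, tail-reduce, and make monic.

G = {x + 1/2y^2, y^4 - 8/3y^3 + 26/3y^2}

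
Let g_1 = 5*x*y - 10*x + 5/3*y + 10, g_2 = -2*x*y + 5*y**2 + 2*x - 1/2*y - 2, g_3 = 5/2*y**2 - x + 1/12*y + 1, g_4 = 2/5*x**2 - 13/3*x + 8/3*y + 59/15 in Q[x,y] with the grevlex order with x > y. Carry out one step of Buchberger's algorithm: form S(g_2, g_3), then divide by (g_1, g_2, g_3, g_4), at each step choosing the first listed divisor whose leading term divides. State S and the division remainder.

S(g_2, g_3) = -5/2*y**3 + 2/5*x**2 - 31/30*x*y + 1/4*y**2 - 2/5*x + y; remainder on division = 0.

lcm(LM(g_2), LM(g_3)) = x*y**2.
S = (lcm/LT(g_2))·g_2 − (lcm/LT(g_3))·g_3 = -5/2*y**3 + 2/5*x**2 - 31/30*x*y + 1/4*y**2 - 2/5*x + y.
Reduce S modulo (g_1, g_2, g_3, g_4) in that order:
  leading term y**3: subtract (-y)·g_3 from -5/2*y**3 + 2/5*x**2 - 31/30*x*y + 1/4*y**2 - 2/5*x + y → 2/5*x**2 - 61/30*x*y + 1/3*y**2 - 2/5*x + 2*y
  leading term x**2: subtract (1)·g_4 from 2/5*x**2 - 61/30*x*y + 1/3*y**2 - 2/5*x + 2*y → -61/30*x*y + 1/3*y**2 + 59/15*x - 2/3*y - 59/15
  leading term x*y: subtract (-61/150)·g_1 from -61/30*x*y + 1/3*y**2 + 59/15*x - 2/3*y - 59/15 → 1/3*y**2 - 2/15*x + 1/90*y + 2/15
  leading term y**2: subtract (2/15)·g_3 from 1/3*y**2 - 2/15*x + 1/90*y + 2/15 → 0
The remainder is 0, so this S-polynomial contributes no new basis element.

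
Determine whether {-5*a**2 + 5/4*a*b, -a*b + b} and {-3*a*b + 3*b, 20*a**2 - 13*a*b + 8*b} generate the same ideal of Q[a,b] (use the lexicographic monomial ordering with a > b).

Equality of ideals is decidable: compute both reduced Gröbner bases (unique for the ordering) and check whether they agree.
Buchberger on the first generating set:
f_1 = -5*a**2 + 5/4*a*b, LT = a**2.
f_2 = -a*b + b, LT = a*b.

S(f_1,f_2): lcm = a**2*b. S = -1/4*a*b**2 + a*b.
  leading term a*b**2: subtract (1/4*b)·f_2 from -1/4*a*b**2 + a*b → a*b - 1/4*b**2
  leading term a*b: subtract (-1)·f_2 from a*b - 1/4*b**2 → -1/4*b**2 + b
  leading term b**2: no divisor's leading term divides it; move -1/4*b**2 to the remainder.
  leading term b: no divisor's leading term divides it; move b to the remainder.
  remainder -1/4*b**2 + b ≠ 0; add g_3 = -1/4*b**2 + b to the basis.

The other S-polynomials (S(f_1,g_3), S(f_2,g_3)) all reduce to 0 modulo the current basis, so we have a Gröbner basis.
Inter-reduce: drop elements whose leading term is divisible by another's, tail-reduce, and make monic.
Reduced Gröbner basis: {a**2 - 1/4*b, a*b - b, b**2 - 4*b}.

Buchberger on the second generating set:
h_1 = -3*a*b + 3*b, LT = a*b.
h_2 = 20*a**2 - 13*a*b + 8*b, LT = a**2.

S(h_1,h_2): lcm = a**2*b. S = 13/20*a*b**2 - a*b - 2/5*b**2.
  leading term a*b**2: subtract (-13/60*b)·h_1 from 13/20*a*b**2 - a*b - 2/5*b**2 → -a*b + 1/4*b**2
  leading term a*b: subtract (1/3)·h_1 from -a*b + 1/4*b**2 → 1/4*b**2 - b
  leading term b**2: no divisor's leading term divides it; move 1/4*b**2 to the remainder.
  leading term b: no divisor's leading term divides it; move -b to the remainder.
  remainder 1/4*b**2 - b ≠ 0; add k_3 = 1/4*b**2 - b to the basis.

The other S-polynomials (S(h_1,k_3), S(h_2,k_3)) all reduce to 0 modulo the current basis, so we have a Gröbner basis.
Inter-reduce: drop elements whose leading term is divisible by another's, tail-reduce, and make monic.
Reduced Gröbner basis: {a**2 - 1/4*b, a*b - b, b**2 - 4*b}.

Same reduced basis, so the two generating sets span the same ideal.

Yes, the ideals are equal.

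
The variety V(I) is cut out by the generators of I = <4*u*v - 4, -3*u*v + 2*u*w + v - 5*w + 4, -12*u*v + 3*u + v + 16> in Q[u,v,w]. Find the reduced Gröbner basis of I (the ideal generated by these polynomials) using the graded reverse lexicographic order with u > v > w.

f_1 = 4*u*v - 4, LT = u*v.
f_2 = -3*u*v + 2*u*w + v - 5*w + 4, LT = u*v.
f_3 = -12*u*v + 3*u + v + 16, LT = u*v.

S(f_1,f_2): lcm = u*v. S = 2/3*u*w + 1/3*v - 5/3*w + 1/3.
  leading term u*w: no divisor's leading term divides it; move 2/3*u*w to the remainder.
  leading term v: no divisor's leading term divides it; move 1/3*v to the remainder.
  leading term w: no divisor's leading term divides it; move -5/3*w to the remainder.
  leading term 1: no divisor's leading term divides it; move 1/3 to the remainder.
  remainder 2/3*u*w + 1/3*v - 5/3*w + 1/3 ≠ 0; add g_4 = 2/3*u*w + 1/3*v - 5/3*w + 1/3 to the basis.

S(f_1,f_3): lcm = u*v. S = 1/4*u + 1/12*v + 1/3.
  leading term u: no divisor's leading term divides it; move 1/4*u to the remainder.
  leading term v: no divisor's leading term divides it; move 1/12*v to the remainder.
  leading term 1: no divisor's leading term divides it; move 1/3 to the remainder.
  remainder 1/4*u + 1/12*v + 1/3 ≠ 0; add g_5 = 1/4*u + 1/12*v + 1/3 to the basis.

S(f_1,g_4): lcm = u*v*w. S = -1/2*v**2 + 5/2*v*w - 1/2*v - w.
  leading term v**2: no divisor's leading term divides it; move -1/2*v**2 to the remainder.
  leading term v*w: no divisor's leading term divides it; move 5/2*v*w to the remainder.
  leading term v: no divisor's leading term divides it; move -1/2*v to the remainder.
  leading term w: no divisor's leading term divides it; move -w to the remainder.
  remainder -1/2*v**2 + 5/2*v*w - 1/2*v - w ≠ 0; add g_6 = -1/2*v**2 + 5/2*v*w - 1/2*v - w to the basis.

S(f_3,g_4): lcm = u*v*w. S = -1/2*v**2 - 1/4*u*w + 29/12*v*w - 1/2*v - 4/3*w.
  leading term v**2: subtract (1)·g_6 from -1/2*v**2 - 1/4*u*w + 29/12*v*w - 1/2*v - 4/3*w → -1/4*u*w - 1/12*v*w - 1/3*w
  leading term u*w: subtract (-3/8)·g_4 from -1/4*u*w - 1/12*v*w - 1/3*w → -1/12*v*w + 1/8*v - 23/24*w + 1/8
  leading term v*w: no divisor's leading term divides it; move -1/12*v*w to the remainder.
  leading term v: no divisor's leading term divides it; move 1/8*v to the remainder.
  leading term w: no divisor's leading term divides it; move -23/24*w to the remainder.
  leading term 1: no divisor's leading term divides it; move 1/8 to the remainder.
  remainder -1/12*v*w + 1/8*v - 23/24*w + 1/8 ≠ 0; add g_7 = -1/12*v*w + 1/8*v - 23/24*w + 1/8 to the basis.

S(f_1,g_5): lcm = u*v. S = -1/3*v**2 - 4/3*v - 1.
  leading term v**2: subtract (2/3)·g_6 from -1/3*v**2 - 4/3*v - 1 → -5/3*v*w - v + 2/3*w - 1
  leading term v*w: subtract (20)·g_7 from -5/3*v*w - v + 2/3*w - 1 → -7/2*v + 119/6*w - 7/2
  leading term v: no divisor's leading term divides it; move -7/2*v to the remainder.
  leading term w: no divisor's leading term divides it; move 119/6*w to the remainder.
  leading term 1: no divisor's leading term divides it; move -7/2 to the remainder.
  remainder -7/2*v + 119/6*w - 7/2 ≠ 0; add g_8 = -7/2*v + 119/6*w - 7/2 to the basis.

S(g_6,g_7): lcm = v**2*w. S = -5*v*w**2 + 3/2*v**2 - 21/2*v*w + 2*w**2 + 3/2*v.
  leading term v*w**2: subtract (60*w)·g_7 from -5*v*w**2 + 3/2*v**2 - 21/2*v*w + 2*w**2 + 3/2*v → 3/2*v**2 - 18*v*w + 119/2*w**2 + 3/2*v - 15/2*w
  leading term v**2: subtract (-3)·g_6 from 3/2*v**2 - 18*v*w + 119/2*w**2 + 3/2*v - 15/2*w → -21/2*v*w + 119/2*w**2 - 21/2*w
  leading term v*w: subtract (126)·g_7 from -21/2*v*w + 119/2*w**2 - 21/2*w → 119/2*w**2 - 63/4*v + 441/4*w - 63/4
  leading term w**2: no divisor's leading term divides it; move 119/2*w**2 to the remainder.
  leading term v: subtract (9/2)·g_8 from -63/4*v + 441/4*w - 63/4 → 21*w
  leading term w: no divisor's leading term divides it; move 21*w to the remainder.
  remainder 119/2*w**2 + 21*w ≠ 0; add g_9 = 119/2*w**2 + 21*w to the basis.

The other S-polynomials (S(f_2,f_3), S(f_2,g_4), S(f_2,g_5), S(f_3,g_5), S(g_4,g_5), S(f_1,g_6), S(f_2,g_6), S(f_3,g_6), S(g_4,g_6), S(g_5,g_6), S(f_1,g_7), S(f_2,g_7), S(f_3,g_7), S(g_4,g_7), S(g_5,g_7), S(f_1,g_8), S(f_2,g_8), S(f_3,g_8), S(g_4,g_8), S(g_5,g_8), S(g_6,g_8), S(g_7,g_8), S(f_1,g_9), S(f_2,g_9), S(f_3,g_9), S(g_4,g_9), S(g_5,g_9), S(g_6,g_9), S(g_7,g_9), S(g_8,g_9)) all reduce to 0 modulo the current basis, so we have a Gröbner basis.
Inter-reduce: drop elements whose leading term is divisible by another's, tail-reduce, and make monic.

G = {w**2 + 6/17*w, u + 17/9*w + 1, v - 17/3*w + 1}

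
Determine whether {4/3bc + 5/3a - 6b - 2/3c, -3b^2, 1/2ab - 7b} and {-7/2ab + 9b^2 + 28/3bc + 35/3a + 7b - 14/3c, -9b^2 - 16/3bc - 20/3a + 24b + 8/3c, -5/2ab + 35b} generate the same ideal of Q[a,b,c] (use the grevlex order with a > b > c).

Equality of ideals is decidable: compute both reduced Gröbner bases (unique for the ordering) and check whether they agree.
Buchberger on the first generating set:
f_1 = 4/3bc + 5/3a - 6b - 2/3c, LT = bc.
f_2 = -3b^2, LT = b^2.
f_3 = 1/2ab - 7b, LT = ab.

S(f_1,f_2): lcm = b^2c. S = 5/4ab - 9/2b^2 - 1/2bc.
  leading term ab: subtract (5/2)·f_3 from 5/4ab - 9/2b^2 - 1/2bc → -9/2b^2 - 1/2bc + 35/2b
  leading term b^2: subtract (3/2)·f_2 from -9/2b^2 - 1/2bc + 35/2b → -1/2bc + 35/2b
  leading term bc: subtract (-3/8)·f_1 from -1/2bc + 35/2b → 5/8a + 61/4b - 1/4c
  leading term a: no divisor's leading term divides it; move 5/8a to the remainder.
  leading term b: no divisor's leading term divides it; move 61/4b to the remainder.
  leading term c: no divisor's leading term divides it; move -1/4c to the remainder.
  remainder 5/8a + 61/4b - 1/4c ≠ 0; add g_4 = 5/8a + 61/4b - 1/4c to the basis.

The other S-polynomials (S(f_1,f_3), S(f_2,f_3), S(f_1,g_4), S(f_2,g_4), S(f_3,g_4)) all reduce to 0 modulo the current basis, so we have a Gröbner basis.
Inter-reduce: drop elements whose leading term is divisible by another's, tail-reduce, and make monic.
Reduced Gröbner basis: {b^2, bc - 35b, a + 122/5b - 2/5c}.

Buchberger on the second generating set:
h_1 = -7/2ab + 9b^2 + 28/3bc + 35/3a + 7b - 14/3c, LT = ab.
h_2 = -9b^2 - 16/3bc - 20/3a + 24b + 8/3c, LT = b^2.
h_3 = -5/2ab + 35b, LT = ab.

S(h_1,h_2): lcm = ab^2. S = -18/7b^3 - 16/27abc - 8/3b^2c - 20/27a^2 - 2/3ab - 2b^2 + 8/27ac + 4/3bc.
  leading term b^3: subtract (2/7b)·h_2 from -18/7b^3 - 16/27abc - 8/3b^2c - 20/27a^2 - 2/3ab - 2b^2 + 8/27ac + 4/3bc → -16/27abc - 8/7b^2c - 20/27a^2 + 26/21ab - 62/7b^2 + 8/27ac + 4/7bc
  leading term abc: subtract (32/189c)·h_1 from -16/27abc - 8/7b^2c - 20/27a^2 + 26/21ab - 62/7b^2 + 8/27ac + 4/7bc → -8/3b^2c - 128/81bc^2 - 20/27a^2 + 26/21ab - 62/7b^2 - 136/81ac - 116/189bc + 64/81c^2
  leading term b^2c: subtract (8/27c)·h_2 from -8/3b^2c - 128/81bc^2 - 20/27a^2 + 26/21ab - 62/7b^2 - 136/81ac - 116/189bc + 64/81c^2 → -20/27a^2 + 26/21ab - 62/7b^2 + 8/27ac - 1460/189bc
  leading term a^2: no divisor's leading term divides it; move -20/27a^2 to the remainder.
  leading term ab: subtract (-52/147)·h_1 from 26/21ab - 62/7b^2 + 8/27ac - 1460/189bc → -278/49b^2 + 8/27ac - 836/189bc + 260/63a + 52/21b - 104/63c
  leading term b^2: subtract (278/441)·h_2 from -278/49b^2 + 8/27ac - 836/189bc + 260/63a + 52/21b - 104/63c → 8/27ac - 52/49bc + 11020/1323a - 620/49b - 4408/1323c
  leading term ac: no divisor's leading term divides it; move 8/27ac to the remainder.
  leading term bc: no divisor's leading term divides it; move -52/49bc to the remainder.
  leading term a: no divisor's leading term divides it; move 11020/1323a to the remainder.
  leading term b: no divisor's leading term divides it; move -620/49b to the remainder.
  leading term c: no divisor's leading term divides it; move -4408/1323c to the remainder.
  remainder -20/27a^2 + 8/27ac - 52/49bc + 11020/1323a - 620/49b - 4408/1323c ≠ 0; add k_4 = -20/27a^2 + 8/27ac - 52/49bc + 11020/1323a - 620/49b - 4408/1323c to the basis.

S(h_1,h_3): lcm = ab. S = -18/7b^2 - 8/3bc - 10/3a + 12b + 4/3c.
  leading term b^2: subtract (2/7)·h_2 from -18/7b^2 - 8/3bc - 10/3a + 12b + 4/3c → -8/7bc - 10/7a + 36/7b + 4/7c
  leading term bc: no divisor's leading term divides it; move -8/7bc to the remainder.
  leading term a: no divisor's leading term divides it; move -10/7a to the remainder.
  leading term b: no divisor's leading term divides it; move 36/7b to the remainder.
  leading term c: no divisor's leading term divides it; move 4/7c to the remainder.
  remainder -8/7bc - 10/7a + 36/7b + 4/7c ≠ 0; add k_5 = -8/7bc - 10/7a + 36/7b + 4/7c to the basis.

S(h_2,h_3): lcm = ab^2. S = 16/27abc + 20/27a^2 - 8/3ab + 14b^2 - 8/27ac.
  leading term abc: subtract (-32/189c)·h_1 from 16/27abc + 20/27a^2 - 8/3ab + 14b^2 - 8/27ac → 32/21b^2c + 128/81bc^2 + 20/27a^2 - 8/3ab + 14b^2 + 136/81ac + 32/27bc - 64/81c^2
  leading term b^2c: subtract (-32/189c)·h_2 from 32/21b^2c + 128/81bc^2 + 20/27a^2 - 8/3ab + 14b^2 + 136/81ac + 32/27bc - 64/81c^2 → 128/189bc^2 + 20/27a^2 - 8/3ab + 14b^2 + 104/189ac + 992/189bc - 64/189c^2
  leading term bc^2: subtract (-16/27c)·k_5 from 128/189bc^2 + 20/27a^2 - 8/3ab + 14b^2 + 104/189ac + 992/189bc - 64/189c^2 → 20/27a^2 - 8/3ab + 14b^2 - 8/27ac + 224/27bc
  leading term a^2: subtract (-1)·k_4 from 20/27a^2 - 8/3ab + 14b^2 - 8/27ac + 224/27bc → -8/3ab + 14b^2 + 9572/1323bc + 11020/1323a - 620/49b - 4408/1323c
  leading term ab: subtract (16/21)·h_1 from -8/3ab + 14b^2 + 9572/1323bc + 11020/1323a - 620/49b - 4408/1323c → 50/7b^2 + 164/1323bc - 740/1323a - 2644/147b + 296/1323c
  leading term b^2: subtract (-50/63)·h_2 from 50/7b^2 + 164/1323bc - 740/1323a - 2644/147b + 296/1323c → -604/147bc - 860/147a + 52/49b + 344/147c
  leading term bc: subtract (151/42)·k_5 from -604/147bc - 860/147a + 52/49b + 344/147c → -5/7a - 122/7b + 2/7c
  leading term a: no divisor's leading term divides it; move -5/7a to the remainder.
  leading term b: no divisor's leading term divides it; move -122/7b to the remainder.
  leading term c: no divisor's leading term divides it; move 2/7c to the remainder.
  remainder -5/7a - 122/7b + 2/7c ≠ 0; add k_6 = -5/7a - 122/7b + 2/7c to the basis.

The other S-polynomials (S(h_1,k_4), S(h_2,k_4), S(h_3,k_4), S(h_1,k_5), S(h_2,k_5), S(h_3,k_5), S(k_4,k_5), S(h_1,k_6), S(h_2,k_6), S(h_3,k_6), S(k_4,k_6), S(k_5,k_6)) all reduce to 0 modulo the current basis, so we have a Gröbner basis.
Inter-reduce: drop elements whose leading term is divisible by another's, tail-reduce, and make monic.
Reduced Gröbner basis: {b^2, bc - 35b, a + 122/5b - 2/5c}.

Same reduced basis, so the two generating sets span the same ideal.
The choice of monomial ordering does not affect the verdict — as long as both bases are computed under the same ordering, their equality decides ideal equality.

Yes, the ideals are equal.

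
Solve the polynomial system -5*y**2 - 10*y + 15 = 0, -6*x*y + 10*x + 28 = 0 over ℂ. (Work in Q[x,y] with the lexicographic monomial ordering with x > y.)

Compute a lex Gröbner basis by Buchberger's algorithm.
f_1 = -5*y**2 - 10*y + 15, LT = y**2.
f_2 = -6*x*y + 10*x + 28, LT = x*y.

S(f_1,f_2): lcm = x*y**2. S = 11/3*x*y - 3*x + 14/3*y.
  reduce S modulo (f_1, f_2):
  remainder 28/9*x + 14/3*y + 154/9 ≠ 0; add h_3 = 28/9*x + 14/3*y + 154/9 to the basis.

The other S-polynomials (S(f_1,h_3), S(f_2,h_3)) all reduce to 0 modulo the current basis, so we have a Gröbner basis.
Inter-reduce: drop elements whose leading term is divisible by another's, tail-reduce, and make monic.
Reduced Gröbner basis: {x + 3/2*y + 11/2, y**2 + 2*y - 3}.

From the last basis element, y**2 + 2*y - 3 = 0, so y takes values in {-3, 1}. Each choice, substituted upward through the basis, yields the corresponding point(s) of the solution set.
  y = -3: the earlier basis element becomes x + 1 = 0, giving x = -1 — point (-1, -3).
  y = 1: the earlier basis element becomes x + 7 = 0, giving x = -7 — point (-7, 1).

{(-1, -3), (-7, 1)}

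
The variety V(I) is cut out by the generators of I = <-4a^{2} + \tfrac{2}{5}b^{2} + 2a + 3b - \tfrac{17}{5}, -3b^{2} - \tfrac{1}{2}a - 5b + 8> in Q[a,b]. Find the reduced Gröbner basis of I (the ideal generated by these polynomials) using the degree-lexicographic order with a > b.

G = {a^{2} - \tfrac{29}{60}a - \tfrac{7}{12}b + \tfrac{7}{12}, b^{2} + \tfrac{1}{6}a + \tfrac{5}{3}b - \tfrac{8}{3}}

The reduced Gröbner basis is the canonical form of the ideal for this ordering.

f_1 = -4a^{2} + \tfrac{2}{5}b^{2} + 2a + 3b - \tfrac{17}{5}, LT = a^{2}.
f_2 = -3b^{2} - \tfrac{1}{2}a - 5b + 8, LT = b^{2}.

The S-polynomials (S(f_1,f_2)) all reduce to 0 modulo the current basis, so we have a Gröbner basis.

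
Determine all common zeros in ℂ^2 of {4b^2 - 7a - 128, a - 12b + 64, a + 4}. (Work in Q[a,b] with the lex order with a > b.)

{(-4, 5)}

Compute a lex Gröbner basis by Buchberger's algorithm.
f_1 = -7a + 4b^2 - 128, LT = a.
f_2 = a - 12b + 64, LT = a.
f_3 = a + 4, LT = a.

S(f_1,f_2): lcm = a. S = -4/7b^2 + 12b - 320/7.
  leading term b^2: no divisor's leading term divides it; move -4/7b^2 to the remainder.
  leading term b: no divisor's leading term divides it; move 12b to the remainder.
  leading term 1: no divisor's leading term divides it; move -320/7 to the remainder.
  remainder -4/7b^2 + 12b - 320/7 ≠ 0; add h_4 = -4/7b^2 + 12b - 320/7 to the basis.

S(f_1,f_3): lcm = a. S = -4/7b^2 + 100/7.
  leading term b^2: subtract (1)·h_4 from -4/7b^2 + 100/7 → -12b + 60
  leading term b: no divisor's leading term divides it; move -12b to the remainder.
  leading term 1: no divisor's leading term divides it; move 60 to the remainder.
  remainder -12b + 60 ≠ 0; add h_5 = -12b + 60 to the basis.

S(f_2,f_3): lcm = a. S = -12b + 60.
  leading term b: subtract (1)·h_5 from -12b + 60 → 0
  remainder 0.

S(f_1,h_4): leading monomials are coprime, so the S-polynomial reduces to 0 (Buchberger's first criterion).
S(f_2,h_4): leading monomials are coprime, so the S-polynomial reduces to 0 (Buchberger's first criterion).
S(f_3,h_4): leading monomials are coprime, so the S-polynomial reduces to 0 (Buchberger's first criterion).
S(f_1,h_5): leading monomials are coprime, so the S-polynomial reduces to 0 (Buchberger's first criterion).
S(f_2,h_5): leading monomials are coprime, so the S-polynomial reduces to 0 (Buchberger's first criterion).
S(f_3,h_5): leading monomials are coprime, so the S-polynomial reduces to 0 (Buchberger's first criterion).
S(h_4,h_5): lcm = b^2. S = -16b + 80.
  leading term b: subtract (4/3)·h_5 from -16b + 80 → 0
  remainder 0.

Every S-polynomial of the final basis reduces to 0, so we have a Gröbner basis.
Inter-reduce: drop elements whose leading term is divisible by another's, tail-reduce, and make monic.
Reduced Gröbner basis: {a + 4, b - 5}.

Elimination: the polynomial b - 5 lies in the elimination ideal for b, so b ∈ {5}. For each such b, the remaining basis elements (now univariate) give the rest of the solution.
  b = 5: the earlier basis element becomes a + 4 = 0, giving a = -4 — point (-4, 5).
Each listed point satisfies every original equation (direct substitution).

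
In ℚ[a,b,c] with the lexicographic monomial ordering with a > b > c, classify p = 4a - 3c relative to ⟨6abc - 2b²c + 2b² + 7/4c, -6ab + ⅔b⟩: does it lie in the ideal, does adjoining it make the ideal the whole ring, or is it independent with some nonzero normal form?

First compute the reduced Gröbner basis of I by Buchberger's algorithm.
f_1 = 6abc - 2b²c + 2b² + 7/4c, LT = abc.
f_2 = -6ab + ⅔b, LT = ab.

S(f_1,f_2): lcm = abc. S = -⅓b²c + ⅓b² + 1/9bc + 7/24c.
  leading term b²c: no divisor's leading term divides it; move -⅓b²c to the remainder.
  leading term b²: no divisor's leading term divides it; move ⅓b² to the remainder.
  leading term bc: no divisor's leading term divides it; move 1/9bc to the remainder.
  leading term c: no divisor's leading term divides it; move 7/24c to the remainder.
  remainder -⅓b²c + ⅓b² + 1/9bc + 7/24c ≠ 0; add h_3 = -⅓b²c + ⅓b² + 1/9bc + 7/24c to the basis.

S(f_1,h_3): lcm = ab²c. S = ab² + ⅓abc + ⅞ac - ⅓b³c + ⅓b³ + 7/24bc.
  leading term ab²: subtract (-⅙b)·f_2 from ab² + ⅓abc + ⅞ac - ⅓b³c + ⅓b³ + 7/24bc → ⅓abc + ⅞ac - ⅓b³c + ⅓b³ + 1/9b² + 7/24bc
  leading term abc: subtract (1/18)·f_1 from ⅓abc + ⅞ac - ⅓b³c + ⅓b³ + 1/9b² + 7/24bc → ⅞ac - ⅓b³c + ⅓b³ + 1/9b²c + 7/24bc - 7/72c
  leading term ac: no divisor's leading term divides it; move ⅞ac to the remainder.
  leading term b³c: subtract (b)·h_3 from -⅓b³c + ⅓b³ + 1/9b²c + 7/24bc - 7/72c → -7/72c
  leading term c: no divisor's leading term divides it; move -7/72c to the remainder.
  remainder ⅞ac - 7/72c ≠ 0; add h_4 = ⅞ac - 7/72c to the basis.

The other S-polynomials (S(f_2,h_3), S(f_1,h_4), S(f_2,h_4), S(h_3,h_4)) all reduce to 0 modulo the current basis, so we have a Gröbner basis.
Inter-reduce: drop elements whose leading term is divisible by another's, tail-reduce, and make monic.
Reduced Gröbner basis: {ab - 1/9b, ac - 1/9c, b²c - b² - ⅓bc - ⅞c}.
Label its elements g_1 = ab - 1/9b, g_2 = ac - 1/9c, g_3 = b²c - b² - ⅓bc - ⅞c.

Reduce p = 4a - 3c modulo G:
  leading term a: no divisor's leading term divides it; move 4a to the remainder.
  leading term c: no divisor's leading term divides it; move -3c to the remainder.
  normal form = 4a - 3c.
The normal form is nonzero, so p ∉ I. Since p minus its normal form lies in I, I + (p) = I + (r) where r = 4a - 3c; decide whether this ideal is the whole ring.
Run Buchberger on G together with r (pairs among the g_i already reduce to 0 since G is a Gröbner basis):
g_1 = ab - 1/9b, LT = ab.
g_2 = ac - 1/9c, LT = ac.
g_3 = b²c - b² - ⅓bc - ⅞c, LT = b²c.
r = 4a - 3c, LT = a.

S(g_1,r): lcm = ab. S = ¾bc - 1/9b.
  leading term bc: no divisor's leading term divides it; move ¾bc to the remainder.
  leading term b: no divisor's leading term divides it; move -1/9b to the remainder.
  remainder ¾bc - 1/9b ≠ 0; add m_5 = ¾bc - 1/9b to the basis.

S(g_2,r): lcm = ac. S = ¾c² - 1/9c.
  leading term c²: no divisor's leading term divides it; move ¾c² to the remainder.
  leading term c: no divisor's leading term divides it; move -1/9c to the remainder.
  remainder ¾c² - 1/9c ≠ 0; add m_6 = ¾c² - 1/9c to the basis.

S(g_3,m_5): lcm = b²c. S = -23/27b² - ⅓bc - ⅞c.
  leading term b²: no divisor's leading term divides it; move -23/27b² to the remainder.
  leading term bc: subtract (-4/9)·m_5 from -⅓bc - ⅞c → -4/81b - ⅞c
  leading term b: no divisor's leading term divides it; move -4/81b to the remainder.
  leading term c: no divisor's leading term divides it; move -⅞c to the remainder.
  remainder -23/27b² - 4/81b - ⅞c ≠ 0; add m_7 = -23/27b² - 4/81b - ⅞c to the basis.

The other S-polynomials (S(g_1,g_2), S(g_1,g_3), S(g_2,g_3), S(g_3,r), S(g_1,m_5), S(g_2,m_5), S(r,m_5), S(g_1,m_6), S(g_2,m_6), S(g_3,m_6), S(r,m_6), S(m_5,m_6), S(g_1,m_7), S(g_2,m_7), S(g_3,m_7), S(r,m_7), S(m_5,m_7), S(m_6,m_7)) all reduce to 0 modulo the current basis, so we have a Gröbner basis.
Inter-reduce: drop elements whose leading term is divisible by another's, tail-reduce, and make monic.
Reduced Gröbner basis: {a - ¾c, b² + 4/69b + 189/184c, bc - 4/27b, c² - 4/27c}.
The reduced Gröbner basis of I + (p) is {a - ¾c, b² + 4/69b + 189/184c, bc - 4/27b, c² - 4/27c} ≠ {1}, a proper ideal, so the enlarged system stays consistent: p is independent of I, with normal form 4a - 3c.

4a - 3c is independent of I; its normal form modulo I is 4a - 3c.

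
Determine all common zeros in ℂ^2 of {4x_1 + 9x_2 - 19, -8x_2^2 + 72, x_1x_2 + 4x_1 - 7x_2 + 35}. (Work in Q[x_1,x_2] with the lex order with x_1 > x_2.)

Compute a lex Gröbner basis by Buchberger's algorithm.
f_1 = 4x_1 + 9x_2 - 19, LT = x_1.
f_2 = -8x_2^2 + 72, LT = x_2^2.
f_3 = x_1x_2 + 4x_1 - 7x_2 + 35, LT = x_1x_2.

S(f_1,f_3): lcm = x_1x_2. S = -4x_1 + 9/4x_2^2 + 9/4x_2 - 35.
  leading term x_1: subtract (-1)·f_1 from -4x_1 + 9/4x_2^2 + 9/4x_2 - 35 → 9/4x_2^2 + 45/4x_2 - 54
  leading term x_2^2: subtract (-9/32)·f_2 from 9/4x_2^2 + 45/4x_2 - 54 → 45/4x_2 - 135/4
  leading term x_2: no divisor's leading term divides it; move 45/4x_2 to the remainder.
  leading term 1: no divisor's leading term divides it; move -135/4 to the remainder.
  remainder 45/4x_2 - 135/4 ≠ 0; add h_4 = 45/4x_2 - 135/4 to the basis.

The other S-polynomials (S(f_1,f_2), S(f_2,f_3), S(f_1,h_4), S(f_2,h_4), S(f_3,h_4)) all reduce to 0 modulo the current basis, so we have a Gröbner basis.
Inter-reduce: drop elements whose leading term is divisible by another's, tail-reduce, and make monic.
Reduced Gröbner basis: {x_1 + 2, x_2 - 3}.

Since the basis is lex-ordered, x_2 - 3 is univariate in x_2. Its roots are {3}. Back-substituting each root into the other basis elements fixes the other coordinates.
  x_2 = 3: the earlier basis element becomes x_1 + 2 = 0, giving x_1 = -2 — point (-2, 3).
Substituting each solution back into the original system confirms all equations vanish.
Zero-dimensionality of the ideal guarantees finitely many solutions over ℂ.

{(-2, 3)}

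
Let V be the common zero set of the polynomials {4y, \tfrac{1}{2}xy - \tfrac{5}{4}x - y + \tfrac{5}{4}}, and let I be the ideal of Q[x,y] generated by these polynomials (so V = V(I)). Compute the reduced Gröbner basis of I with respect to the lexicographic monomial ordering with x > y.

G = {x - 1, y}

f_1 = 4y, LT = y.
f_2 = \tfrac{1}{2}xy - \tfrac{5}{4}x - y + \tfrac{5}{4}, LT = xy.

S(f_1,f_2): lcm = xy. S = \tfrac{5}{2}x + 2y - \tfrac{5}{2}.
  leading term x: no divisor's leading term divides it; move \tfrac{5}{2}x to the remainder.
  leading term y: subtract (\tfrac{1}{2})·f_1 from 2y - \tfrac{5}{2} → -\tfrac{5}{2}
  leading term 1: no divisor's leading term divides it; move -\tfrac{5}{2} to the remainder.
  remainder \tfrac{5}{2}x - \tfrac{5}{2} ≠ 0; add g_3 = \tfrac{5}{2}x - \tfrac{5}{2} to the basis.

The other S-polynomials (S(f_1,g_3), S(f_2,g_3)) all reduce to 0 modulo the current basis, so we have a Gröbner basis.
Inter-reduce: drop elements whose leading term is divisible by another's, tail-reduce, and make monic.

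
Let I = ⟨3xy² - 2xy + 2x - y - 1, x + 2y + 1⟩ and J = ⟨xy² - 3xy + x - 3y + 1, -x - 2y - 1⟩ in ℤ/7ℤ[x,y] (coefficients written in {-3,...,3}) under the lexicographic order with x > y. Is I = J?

Since reduced Gröbner bases are canonical representatives of ideals under a given ordering, it suffices to compute and compare them.
Buchberger on the first generating set:
f_1 = 3xy² - 2xy + 2x - y - 1, LT = xy².
f_2 = x + 2y + 1, LT = x.

S(f_1,f_2): lcm = xy². S = -3xy + 3x - 2y³ - y² + 2y + 2.
  leading term xy: subtract (-3y)·f_2 from -3xy + 3x - 2y³ - y² + 2y + 2 → 3x - 2y³ - 2y² - 2y + 2
  leading term x: subtract (3)·f_2 from 3x - 2y³ - 2y² - 2y + 2 → -2y³ - 2y² - y - 1
  leading term y³: no divisor's leading term divides it; move -2y³ to the remainder.
  leading term y²: no divisor's leading term divides it; move -2y² to the remainder.
  leading term y: no divisor's leading term divides it; move -y to the remainder.
  leading term 1: no divisor's leading term divides it; move -1 to the remainder.
  remainder -2y³ - 2y² - y - 1 ≠ 0; add g_3 = -2y³ - 2y² - y - 1 to the basis.

The other S-polynomials (S(f_1,g_3), S(f_2,g_3)) all reduce to 0 modulo the current basis, so we have a Gröbner basis.
Inter-reduce: drop elements whose leading term is divisible by another's, tail-reduce, and make monic.
Reduced Gröbner basis: {x + 2y + 1, y³ + y² - 3y - 3}.

Buchberger on the second generating set:
h_1 = xy² - 3xy + x - 3y + 1, LT = xy².
h_2 = -x - 2y - 1, LT = x.

S(h_1,h_2): lcm = xy². S = -3xy + x - 2y³ - y² - 3y + 1.
  leading term xy: subtract (3y)·h_2 from -3xy + x - 2y³ - y² - 3y + 1 → x - 2y³ - 2y² + 1
  leading term x: subtract (-1)·h_2 from x - 2y³ - 2y² + 1 → -2y³ - 2y² - 2y
  leading term y³: no divisor's leading term divides it; move -2y³ to the remainder.
  leading term y²: no divisor's leading term divides it; move -2y² to the remainder.
  leading term y: no divisor's leading term divides it; move -2y to the remainder.
  remainder -2y³ - 2y² - 2y ≠ 0; add k_3 = -2y³ - 2y² - 2y to the basis.

The other S-polynomials (S(h_1,k_3), S(h_2,k_3)) all reduce to 0 modulo the current basis, so we have a Gröbner basis.
Inter-reduce: drop elements whose leading term is divisible by another's, tail-reduce, and make monic.
Reduced Gröbner basis: {x + 2y + 1, y³ + y² + y}.

Since the reduced bases disagree, the two ideals are not the same.
The choice of monomial ordering does not affect the verdict — as long as both bases are computed under the same ordering, their equality decides ideal equality.

No, the ideals differ.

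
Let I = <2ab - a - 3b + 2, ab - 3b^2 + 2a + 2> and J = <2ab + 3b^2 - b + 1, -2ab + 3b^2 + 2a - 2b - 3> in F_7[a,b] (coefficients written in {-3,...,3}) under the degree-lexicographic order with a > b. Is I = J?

Yes, the ideals are equal.

Since reduced Gröbner bases are canonical representatives of ideals under a given ordering, it suffices to compute and compare them.
Buchberger on the first generating set:
f_1 = 2ab - a - 3b + 2, LT = ab.
f_2 = ab - 3b^2 + 2a + 2, LT = ab.

S(f_1,f_2): lcm = ab. S = 3b^2 + a + 2b - 1.
  leading term b^2: no divisor's leading term divides it; move 3b^2 to the remainder.
  leading term a: no divisor's leading term divides it; move a to the remainder.
  leading term b: no divisor's leading term divides it; move 2b to the remainder.
  leading term 1: no divisor's leading term divides it; move -1 to the remainder.
  remainder 3b^2 + a + 2b - 1 ≠ 0; add g_3 = 3b^2 + a + 2b - 1 to the basis.

S(f_1,g_3): lcm = ab^2. S = 2a^2 + 2b^2 - 2a + b.
  leading term a^2: no divisor's leading term divides it; move 2a^2 to the remainder.
  leading term b^2: subtract (3)·g_3 from 2b^2 - 2a + b → 2a + 2b + 3
  leading term a: no divisor's leading term divides it; move 2a to the remainder.
  leading term b: no divisor's leading term divides it; move 2b to the remainder.
  leading term 1: no divisor's leading term divides it; move 3 to the remainder.
  remainder 2a^2 + 2a + 2b + 3 ≠ 0; add g_4 = 2a^2 + 2a + 2b + 3 to the basis.

The other S-polynomials (S(f_2,g_3), S(f_1,g_4), S(f_2,g_4), S(g_3,g_4)) all reduce to 0 modulo the current basis, so we have a Gröbner basis.
Inter-reduce: drop elements whose leading term is divisible by another's, tail-reduce, and make monic.
Reduced Gröbner basis: {a^2 + a + b - 2, ab + 3a + 2b + 1, b^2 - 2a + 3b + 2}.

Buchberger on the second generating set:
h_1 = 2ab + 3b^2 - b + 1, LT = ab.
h_2 = -2ab + 3b^2 + 2a - 2b - 3, LT = ab.

S(h_1,h_2): lcm = ab. S = 3b^2 + a + 2b - 1.
  leading term b^2: no divisor's leading term divides it; move 3b^2 to the remainder.
  leading term a: no divisor's leading term divides it; move a to the remainder.
  leading term b: no divisor's leading term divides it; move 2b to the remainder.
  leading term 1: no divisor's leading term divides it; move -1 to the remainder.
  remainder 3b^2 + a + 2b - 1 ≠ 0; add k_3 = 3b^2 + a + 2b - 1 to the basis.

S(h_1,k_3): lcm = ab^2. S = -2b^3 + 2a^2 - 3ab + 3b^2 - 2a - 3b.
  leading term b^3: subtract (-3b)·k_3 from -2b^3 + 2a^2 - 3ab + 3b^2 - 2a - 3b → 2a^2 + 2b^2 - 2a + b
  leading term a^2: no divisor's leading term divides it; move 2a^2 to the remainder.
  leading term b^2: subtract (3)·k_3 from 2b^2 - 2a + b → 2a + 2b + 3
  leading term a: no divisor's leading term divides it; move 2a to the remainder.
  leading term b: no divisor's leading term divides it; move 2b to the remainder.
  leading term 1: no divisor's leading term divides it; move 3 to the remainder.
  remainder 2a^2 + 2a + 2b + 3 ≠ 0; add k_4 = 2a^2 + 2a + 2b + 3 to the basis.

The other S-polynomials (S(h_2,k_3), S(h_1,k_4), S(h_2,k_4), S(k_3,k_4)) all reduce to 0 modulo the current basis, so we have a Gröbner basis.
Inter-reduce: drop elements whose leading term is divisible by another's, tail-reduce, and make monic.
Reduced Gröbner basis: {a^2 + a + b - 2, ab + 3a + 2b + 1, b^2 - 2a + 3b + 2}.

Same reduced basis, so the two generating sets span the same ideal.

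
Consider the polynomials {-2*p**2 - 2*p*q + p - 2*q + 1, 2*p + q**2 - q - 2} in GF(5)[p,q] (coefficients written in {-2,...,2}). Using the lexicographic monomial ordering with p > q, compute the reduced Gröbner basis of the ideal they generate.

f_1 = -2*p**2 - 2*p*q + p - 2*q + 1, LT = p**2.
f_2 = 2*p + q**2 - q - 2, LT = p.

S(f_1,f_2): lcm = p**2. S = 2*p*q**2 - p*q - 2*p + q + 2.
  reduce S modulo (f_1, f_2):
  remainder -q**4 - q**3 - q ≠ 0; add g_3 = -q**4 - q**3 - q to the basis.

The other S-polynomials (S(f_1,g_3), S(f_2,g_3)) all reduce to 0 modulo the current basis, so we have a Gröbner basis.
Inter-reduce: drop elements whose leading term is divisible by another's, tail-reduce, and make monic.

G = {p - 2*q**2 + 2*q - 1, q**4 + q**3 + q}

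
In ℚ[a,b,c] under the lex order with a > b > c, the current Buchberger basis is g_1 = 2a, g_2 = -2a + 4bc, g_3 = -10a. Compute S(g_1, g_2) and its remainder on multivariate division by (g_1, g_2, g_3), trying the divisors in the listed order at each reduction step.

S(g_1, g_2) = 2bc; remainder on division = 2bc.

lcm(LM(g_1), LM(g_2)) = a.
S = (lcm/LT(g_1))·g_1 − (lcm/LT(g_2))·g_2 = 2bc.
Reduce S modulo (g_1, g_2, g_3) in that order:
  leading term bc: no divisor's leading term divides it; move 2bc to the remainder.
The remainder 2bc is nonzero, so it would be added as the next basis element.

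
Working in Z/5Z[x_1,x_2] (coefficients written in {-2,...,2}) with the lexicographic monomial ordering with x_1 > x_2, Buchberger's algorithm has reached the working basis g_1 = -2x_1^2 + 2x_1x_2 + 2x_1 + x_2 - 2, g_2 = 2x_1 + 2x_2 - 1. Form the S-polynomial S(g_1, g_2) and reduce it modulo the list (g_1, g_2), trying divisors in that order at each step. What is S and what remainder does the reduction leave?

lcm(LM(g_1), LM(g_2)) = x_1^2.
S = (lcm/LT(g_1))·g_1 − (lcm/LT(g_2))·g_2 = -2x_1x_2 + 2x_1 + 2x_2 + 1.
Reduce S modulo (g_1, g_2) in that order:
  leading term x_1x_2: subtract (-x_2)·g_2 from -2x_1x_2 + 2x_1 + 2x_2 + 1 → 2x_1 + 2x_2^2 + x_2 + 1
  leading term x_1: subtract (1)·g_2 from 2x_1 + 2x_2^2 + x_2 + 1 → 2x_2^2 - x_2 + 2
  leading term x_2^2: no divisor's leading term divides it; move 2x_2^2 to the remainder.
  leading term x_2: no divisor's leading term divides it; move -x_2 to the remainder.
  leading term 1: no divisor's leading term divides it; move 2 to the remainder.
The remainder 2x_2^2 - x_2 + 2 is nonzero, so it would be added as the next basis element.
An S-polynomial is built so that the two leading terms cancel; whether anything survives reduction is exactly the Gröbner-basis criterion.

S(g_1, g_2) = -2x_1x_2 + 2x_1 + 2x_2 + 1; remainder on division = 2x_2^2 - x_2 + 2.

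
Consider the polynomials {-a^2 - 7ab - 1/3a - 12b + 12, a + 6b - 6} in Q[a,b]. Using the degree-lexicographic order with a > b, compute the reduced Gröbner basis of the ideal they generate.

G = {b^2 + 10/3b - 13/3, a + 6b - 6}

f_1 = -a^2 - 7ab - 1/3a - 12b + 12, LT = a^2.
f_2 = a + 6b - 6, LT = a.

S(f_1,f_2): lcm = a^2. S = ab + 19/3a + 12b - 12.
  reduce S modulo (f_1, f_2):
  remainder -6b^2 - 20b + 26 ≠ 0; add g_3 = -6b^2 - 20b + 26 to the basis.

The other S-polynomials (S(f_1,g_3), S(f_2,g_3)) all reduce to 0 modulo the current basis, so we have a Gröbner basis.
Inter-reduce: drop elements whose leading term is divisible by another's, tail-reduce, and make monic.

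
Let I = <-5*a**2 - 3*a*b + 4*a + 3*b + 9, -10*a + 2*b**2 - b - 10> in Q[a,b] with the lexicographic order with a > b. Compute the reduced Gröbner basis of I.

G = {a - 1/5*b**2 + 1/10*b + 1, b**4 + 2*b**3 - 61/4*b**2 - 23*b}

f_1 = -5*a**2 - 3*a*b + 4*a + 3*b + 9, LT = a**2.
f_2 = -10*a + 2*b**2 - b - 10, LT = a.

S(f_1,f_2): lcm = a**2. S = 1/5*a*b**2 + 1/2*a*b - 9/5*a - 3/5*b - 9/5.
  leading term a*b**2: subtract (-1/50*b**2)·f_2 from 1/5*a*b**2 + 1/2*a*b - 9/5*a - 3/5*b - 9/5 → 1/2*a*b - 9/5*a + 1/25*b**4 - 1/50*b**3 - 1/5*b**2 - 3/5*b - 9/5
  leading term a*b: subtract (-1/20*b)·f_2 from 1/2*a*b - 9/5*a + 1/25*b**4 - 1/50*b**3 - 1/5*b**2 - 3/5*b - 9/5 → -9/5*a + 1/25*b**4 + 2/25*b**3 - 1/4*b**2 - 11/10*b - 9/5
  leading term a: subtract (9/50)·f_2 from -9/5*a + 1/25*b**4 + 2/25*b**3 - 1/4*b**2 - 11/10*b - 9/5 → 1/25*b**4 + 2/25*b**3 - 61/100*b**2 - 23/25*b
  leading term b**4: no divisor's leading term divides it; move 1/25*b**4 to the remainder.
  leading term b**3: no divisor's leading term divides it; move 2/25*b**3 to the remainder.
  leading term b**2: no divisor's leading term divides it; move -61/100*b**2 to the remainder.
  leading term b: no divisor's leading term divides it; move -23/25*b to the remainder.
  remainder 1/25*b**4 + 2/25*b**3 - 61/100*b**2 - 23/25*b ≠ 0; add g_3 = 1/25*b**4 + 2/25*b**3 - 61/100*b**2 - 23/25*b to the basis.

S(f_1,g_3): leading monomials are coprime, so the S-polynomial reduces to 0 (Buchberger's first criterion).
S(f_2,g_3): leading monomials are coprime, so the S-polynomial reduces to 0 (Buchberger's first criterion).
Every S-polynomial of the final basis reduces to 0, so we have a Gröbner basis.
Inter-reduce: drop elements whose leading term is divisible by another's, tail-reduce, and make monic.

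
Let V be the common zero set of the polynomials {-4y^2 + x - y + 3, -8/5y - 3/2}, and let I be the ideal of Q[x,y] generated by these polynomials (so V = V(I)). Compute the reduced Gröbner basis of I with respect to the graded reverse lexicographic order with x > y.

The reduced Gröbner basis is the canonical form of the ideal for this ordering.

f_1 = -4y^2 + x - y + 3, LT = y^2.
f_2 = -8/5y - 3/2, LT = y.

S(f_1,f_2): lcm = y^2. S = -1/4x - 11/16y - 3/4.
  reduce S modulo (f_1, f_2):
  remainder -1/4x - 27/256 ≠ 0; add g_3 = -1/4x - 27/256 to the basis.

The other S-polynomials (S(f_1,g_3), S(f_2,g_3)) all reduce to 0 modulo the current basis, so we have a Gröbner basis.
Inter-reduce: drop elements whose leading term is divisible by another's, tail-reduce, and make monic.

G = {x + 27/64, y + 15/16}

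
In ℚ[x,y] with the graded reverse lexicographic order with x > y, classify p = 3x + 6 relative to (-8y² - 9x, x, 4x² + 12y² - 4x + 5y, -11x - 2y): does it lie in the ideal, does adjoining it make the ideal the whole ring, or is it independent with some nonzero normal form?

Adjoining 3x + 6 makes the ideal the whole ring: the system is inconsistent.

First compute the reduced Gröbner basis of I by Buchberger's algorithm.
f_1 = -8y² - 9x, LT = y².
f_2 = x, LT = x.
f_3 = 4x² + 12y² - 4x + 5y, LT = x².
f_4 = -11x - 2y, LT = x.

S(f_1,f_2): leading monomials are coprime, so the S-polynomial reduces to 0 (Buchberger's first criterion).
S(f_1,f_3): leading monomials are coprime, so the S-polynomial reduces to 0 (Buchberger's first criterion).
S(f_1,f_4): leading monomials are coprime, so the S-polynomial reduces to 0 (Buchberger's first criterion).
S(f_2,f_3): lcm = x². S = -3y² + x - 5/4y.
  leading term y²: subtract (⅜)·f_1 from -3y² + x - 5/4y → 35/8x - 5/4y
  leading term x: subtract (35/8)·f_2 from 35/8x - 5/4y → -5/4y
  leading term y: no divisor's leading term divides it; move -5/4y to the remainder.
  remainder -5/4y ≠ 0; add h_5 = -5/4y to the basis.

S(f_2,f_4): lcm = x. S = -2/11y.
  leading term y: subtract (8/55)·h_5 from -2/11y → 0
  remainder 0.

S(f_3,f_4): lcm = x². S = -2/11xy + 3y² - x + 5/4y.
  leading term xy: subtract (-2/11y)·f_2 from -2/11xy + 3y² - x + 5/4y → 3y² - x + 5/4y
  leading term y²: subtract (-⅜)·f_1 from 3y² - x + 5/4y → -35/8x + 5/4y
  leading term x: subtract (-35/8)·f_2 from -35/8x + 5/4y → 5/4y
  leading term y: subtract (-1)·h_5 from 5/4y → 0
  remainder 0.

S(f_1,h_5): lcm = y². S = 9/8x.
  leading term x: subtract (9/8)·f_2 from 9/8x → 0
  remainder 0.

S(f_2,h_5): leading monomials are coprime, so the S-polynomial reduces to 0 (Buchberger's first criterion).
S(f_3,h_5): leading monomials are coprime, so the S-polynomial reduces to 0 (Buchberger's first criterion).
S(f_4,h_5): leading monomials are coprime, so the S-polynomial reduces to 0 (Buchberger's first criterion).
Every S-polynomial of the final basis reduces to 0, so we have a Gröbner basis.
Inter-reduce: drop elements whose leading term is divisible by another's, tail-reduce, and make monic.
Reduced Gröbner basis: {x, y}.
Label its elements g_1 = x, g_2 = y.

Reduce p = 3x + 6 modulo G:
  leading term x: subtract (3)·g_1 from 3x + 6 → 6
  leading term 1: no divisor's leading term divides it; move 6 to the remainder.
  normal form = 6.
The normal form is nonzero, so p ∉ I. Since p minus its normal form lies in I, I + (p) = I + (r) where r = 6; decide whether this ideal is the whole ring.
Here r = 6 is a nonzero constant, hence a unit: 1 ∈ I + (p), the Gröbner basis of I + (p) is {1}, and the enlarged system has no common solution — adjoining p is inconsistent.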